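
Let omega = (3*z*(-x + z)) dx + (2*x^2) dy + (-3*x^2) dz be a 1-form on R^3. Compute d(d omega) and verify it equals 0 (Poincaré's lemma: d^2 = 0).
d(d omega) = 0

Step 1: d omega = sum_{i<j} (∂f_j/∂x_i - ∂f_i/∂x_j) dx_i ∧ dx_j:
  coeff of dx ∧ dy: 4*x
  coeff of dx ∧ dz: -3*x - 6*z
  coeff of dy ∧ dz: 0
Step 2: Apply d again to each 2-form coefficient. The only possible 3-form in R^3 is dx ∧ dy ∧ dz, with coefficient
  ∂(coeff of dy∧dz)/∂x - ∂(coeff of dx∧dz)/∂y + ∂(coeff of dx∧dy)/∂z
  = ∂/∂x (0) - ∂/∂y (-3*x - 6*z) + ∂/∂z (4*x).
Each of these terms simplifies to sums of mixed partials that cancel in pairs. The result is 0 (by equality of mixed partials for smooth functions — Schwarz / Clairaut).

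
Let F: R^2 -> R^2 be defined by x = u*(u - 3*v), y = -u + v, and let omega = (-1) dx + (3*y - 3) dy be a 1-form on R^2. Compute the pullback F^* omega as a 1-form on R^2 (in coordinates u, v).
F^* omega = (u + 3) du + (3*v - 3) dv

Using F^*(f dg) = (f ∘ F) d(g ∘ F), substitute each coordinate x_i by F_i(u, v) in f_i, and replace dx_i by d F_i = (∂F_i/∂u) du + (∂F_i/∂v) dv.
  For the x component: f_1(F) = -1; d F_1 = (2*u - 3*v) du + (-3*u) dv
  For the y component: f_2(F) = -3*u + 3*v - 3; d F_2 = (-1) du + (1) dv
Combining and collecting du, dv coefficients:
  coeff of du: u + 3
  coeff of dv: 3*v - 3
F^* omega = (u + 3) du + (3*v - 3) dv.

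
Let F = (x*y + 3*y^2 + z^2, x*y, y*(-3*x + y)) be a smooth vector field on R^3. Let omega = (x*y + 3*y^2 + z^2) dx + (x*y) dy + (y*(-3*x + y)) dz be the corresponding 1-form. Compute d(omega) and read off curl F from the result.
d(omega) = (-3*x + 2*y) dy ∧ dz + (3*y + 2*z) dz ∧ dx + (-x - 5*y) dx ∧ dy; curl F = (-3*x + 2*y, 3*y + 2*z, -x - 5*y)

d omega = sum_{i<j} (∂f_j/∂x_i - ∂f_i/∂x_j) dx_i ∧ dx_j. Under the identification (dy ∧ dz, dz ∧ dx, dx ∧ dy) ↔ (e_x, e_y, e_z), the coefficients are exactly the components of curl F. Compute:
  ∂R/∂y - ∂Q/∂z = (-3*x + 2*y) - (0) = -3*x + 2*y
  ∂P/∂z - ∂R/∂x = (2*z) - (-3*y) = 3*y + 2*z
  ∂Q/∂x - ∂P/∂y = (y) - (x + 6*y) = -x - 5*y.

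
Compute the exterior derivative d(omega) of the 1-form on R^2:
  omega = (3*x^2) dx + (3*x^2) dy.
d(omega) = (6*x) dx ∧ dy

For a 1-form omega = sum_i f_i dx_i, the exterior derivative is
  d(omega) = sum_{i < j} (∂f_j/∂x_i - ∂f_i/∂x_j) dx_i ∧ dx_j.
  coefficient of dx ∧ dy: ∂f_2/∂x - ∂f_1/∂y = ∂(3*x^2)/∂x - ∂(3*x^2)/∂y = 6*x
Assembling: d(omega) = (6*x) dx ∧ dy.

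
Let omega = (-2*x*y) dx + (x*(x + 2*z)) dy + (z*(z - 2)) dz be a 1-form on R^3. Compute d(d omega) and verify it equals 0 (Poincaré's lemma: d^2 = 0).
d(d omega) = 0

Step 1: d omega = sum_{i<j} (∂f_j/∂x_i - ∂f_i/∂x_j) dx_i ∧ dx_j:
  coeff of dx ∧ dy: 4*x + 2*z
  coeff of dx ∧ dz: 0
  coeff of dy ∧ dz: -2*x
Step 2: Apply d again to each 2-form coefficient. The only possible 3-form in R^3 is dx ∧ dy ∧ dz, with coefficient
  ∂(coeff of dy∧dz)/∂x - ∂(coeff of dx∧dz)/∂y + ∂(coeff of dx∧dy)/∂z
  = ∂/∂x (-2*x) - ∂/∂y (0) + ∂/∂z (4*x + 2*z).
Each of these terms simplifies to sums of mixed partials that cancel in pairs. The result is 0 (by equality of mixed partials for smooth functions — Schwarz / Clairaut).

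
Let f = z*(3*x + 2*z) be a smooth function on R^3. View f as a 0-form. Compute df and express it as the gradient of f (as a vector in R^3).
df = (3*z) dx + (0) dy + (3*x + 4*z) dz; grad f = (3*z, 0, 3*x + 4*z)

For a 0-form f, d f = (∂f/∂x) dx + (∂f/∂y) dy + (∂f/∂z) dz. The components of the vector representation are exactly the entries of grad f in Cartesian coordinates:
  ∂f/∂x = 3*z
  ∂f/∂y = 0
  ∂f/∂z = 3*x + 4*z.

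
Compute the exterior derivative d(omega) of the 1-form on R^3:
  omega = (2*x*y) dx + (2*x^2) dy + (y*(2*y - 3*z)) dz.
d(omega) = (2*x) dx ∧ dy + (4*y - 3*z) dy ∧ dz

For a 1-form omega = sum_i f_i dx_i, the exterior derivative is
  d(omega) = sum_{i < j} (∂f_j/∂x_i - ∂f_i/∂x_j) dx_i ∧ dx_j.
  coefficient of dx ∧ dy: ∂f_2/∂x - ∂f_1/∂y = ∂(2*x^2)/∂x - ∂(2*x*y)/∂y = 2*x
  coefficient of dy ∧ dz: ∂f_3/∂y - ∂f_2/∂z = ∂(y*(2*y - 3*z))/∂y - ∂(2*x^2)/∂z = 4*y - 3*z
Assembling: d(omega) = (2*x) dx ∧ dy + (4*y - 3*z) dy ∧ dz.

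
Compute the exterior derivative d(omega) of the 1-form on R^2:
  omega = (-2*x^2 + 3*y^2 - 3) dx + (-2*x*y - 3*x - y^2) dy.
d(omega) = (-8*y - 3) dx ∧ dy

For a 1-form omega = sum_i f_i dx_i, the exterior derivative is
  d(omega) = sum_{i < j} (∂f_j/∂x_i - ∂f_i/∂x_j) dx_i ∧ dx_j.
  coefficient of dx ∧ dy: ∂f_2/∂x - ∂f_1/∂y = ∂(-2*x*y - 3*x - y^2)/∂x - ∂(-2*x^2 + 3*y^2 - 3)/∂y = -8*y - 3
Assembling: d(omega) = (-8*y - 3) dx ∧ dy.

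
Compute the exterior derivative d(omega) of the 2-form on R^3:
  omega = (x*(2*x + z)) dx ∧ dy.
d(omega) = (x) dx ∧ dy ∧ dz

For a 2-form omega = sum_{i<j} g_{ij} dx_i ∧ dx_j, the exterior derivative is
  d(omega) = sum_{i<j} d(g_{ij}) ∧ dx_i ∧ dx_j = sum_{i<j, k} (∂g_{ij}/∂x_k) dx_k ∧ dx_i ∧ dx_j.
Expand each term, using dx_k ∧ dx_i ∧ dx_j = sgn(permutation) dx_{(a)} ∧ dx_{(b)} ∧ dx_{(c)} with (a < b < c) sorted:
  d(x*(2*x + z)) includes (∂/∂z)(x*(2*x + z)) dz = (x) dz, which multiplied by dx ∧ dy gives (x) dx ∧ dy ∧ dz
Collecting like 3-forms: d(omega) = (x) dx ∧ dy ∧ dz.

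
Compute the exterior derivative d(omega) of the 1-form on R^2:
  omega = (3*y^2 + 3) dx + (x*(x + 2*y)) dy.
d(omega) = (2*x - 4*y) dx ∧ dy

For a 1-form omega = sum_i f_i dx_i, the exterior derivative is
  d(omega) = sum_{i < j} (∂f_j/∂x_i - ∂f_i/∂x_j) dx_i ∧ dx_j.
  coefficient of dx ∧ dy: ∂f_2/∂x - ∂f_1/∂y = ∂(x*(x + 2*y))/∂x - ∂(3*y^2 + 3)/∂y = 2*x - 4*y
Assembling: d(omega) = (2*x - 4*y) dx ∧ dy.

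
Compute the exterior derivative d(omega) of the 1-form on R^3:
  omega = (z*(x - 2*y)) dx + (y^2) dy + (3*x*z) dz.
d(omega) = (2*z) dx ∧ dy + (-x + 2*y + 3*z) dx ∧ dz

For a 1-form omega = sum_i f_i dx_i, the exterior derivative is
  d(omega) = sum_{i < j} (∂f_j/∂x_i - ∂f_i/∂x_j) dx_i ∧ dx_j.
  coefficient of dx ∧ dy: ∂f_2/∂x - ∂f_1/∂y = ∂(y^2)/∂x - ∂(z*(x - 2*y))/∂y = 2*z
  coefficient of dx ∧ dz: ∂f_3/∂x - ∂f_1/∂z = ∂(3*x*z)/∂x - ∂(z*(x - 2*y))/∂z = -x + 2*y + 3*z
Assembling: d(omega) = (2*z) dx ∧ dy + (-x + 2*y + 3*z) dx ∧ dz.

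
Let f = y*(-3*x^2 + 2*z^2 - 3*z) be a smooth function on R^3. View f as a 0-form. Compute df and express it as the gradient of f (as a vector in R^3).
df = (-6*x*y) dx + (-3*x^2 + 2*z^2 - 3*z) dy + (y*(4*z - 3)) dz; grad f = (-6*x*y, -3*x^2 + 2*z^2 - 3*z, y*(4*z - 3))

For a 0-form f, d f = (∂f/∂x) dx + (∂f/∂y) dy + (∂f/∂z) dz. The components of the vector representation are exactly the entries of grad f in Cartesian coordinates:
  ∂f/∂x = -6*x*y
  ∂f/∂y = -3*x^2 + 2*z^2 - 3*z
  ∂f/∂z = y*(4*z - 3).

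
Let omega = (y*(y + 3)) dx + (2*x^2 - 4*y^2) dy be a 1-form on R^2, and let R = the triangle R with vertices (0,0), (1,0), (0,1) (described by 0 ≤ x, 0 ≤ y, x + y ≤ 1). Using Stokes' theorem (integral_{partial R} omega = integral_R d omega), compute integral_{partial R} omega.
integral_(partial R) omega = -7/6

Stokes: integral_partial_R omega = integral_R d omega with d omega = (∂Q/∂x - ∂P/∂y) dx ∧ dy.
  ∂Q/∂x = 4*x
  ∂P/∂y = 2*y + 3
  integrand = ∂Q/∂x - ∂P/∂y = 4*x - 2*y - 3.
Integrating over R: integral_0^1 integral_0^{1-x} (4*x - 2*y - 3) dy dx = -7/6.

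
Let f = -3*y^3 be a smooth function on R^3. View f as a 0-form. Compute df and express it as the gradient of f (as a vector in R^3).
df = (0) dx + (-9*y^2) dy + (0) dz; grad f = (0, -9*y^2, 0)

For a 0-form f, d f = (∂f/∂x) dx + (∂f/∂y) dy + (∂f/∂z) dz. The components of the vector representation are exactly the entries of grad f in Cartesian coordinates:
  ∂f/∂x = 0
  ∂f/∂y = -9*y^2
  ∂f/∂z = 0.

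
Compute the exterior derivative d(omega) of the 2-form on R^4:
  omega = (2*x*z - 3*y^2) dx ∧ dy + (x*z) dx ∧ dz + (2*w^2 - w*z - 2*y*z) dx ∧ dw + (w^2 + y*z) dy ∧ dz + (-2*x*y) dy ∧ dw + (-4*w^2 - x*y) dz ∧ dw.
d(omega) = (2*x) dx ∧ dy ∧ dz + (-2*y + 2*z) dx ∧ dy ∧ dw + (w + y) dx ∧ dz ∧ dw + (2*w - x) dy ∧ dz ∧ dw

For a 2-form omega = sum_{i<j} g_{ij} dx_i ∧ dx_j, the exterior derivative is
  d(omega) = sum_{i<j} d(g_{ij}) ∧ dx_i ∧ dx_j = sum_{i<j, k} (∂g_{ij}/∂x_k) dx_k ∧ dx_i ∧ dx_j.
Expand each term, using dx_k ∧ dx_i ∧ dx_j = sgn(permutation) dx_{(a)} ∧ dx_{(b)} ∧ dx_{(c)} with (a < b < c) sorted:
  d(2*x*z - 3*y^2) includes (∂/∂z)(2*x*z - 3*y^2) dz = (2*x) dz, which multiplied by dx ∧ dy gives (2*x) dx ∧ dy ∧ dz
  d(2*w^2 - w*z - 2*y*z) includes (∂/∂y)(2*w^2 - w*z - 2*y*z) dy = (-2*z) dy, which multiplied by dx ∧ dw gives (2*z) dx ∧ dy ∧ dw
  d(2*w^2 - w*z - 2*y*z) includes (∂/∂z)(2*w^2 - w*z - 2*y*z) dz = (-w - 2*y) dz, which multiplied by dx ∧ dw gives (w + 2*y) dx ∧ dz ∧ dw
  d(w^2 + y*z) includes (∂/∂w)(w^2 + y*z) dw = (2*w) dw, which multiplied by dy ∧ dz gives (2*w) dy ∧ dz ∧ dw
  d(-2*x*y) includes (∂/∂x)(-2*x*y) dx = (-2*y) dx, which multiplied by dy ∧ dw gives (-2*y) dx ∧ dy ∧ dw
  d(-4*w^2 - x*y) includes (∂/∂x)(-4*w^2 - x*y) dx = (-y) dx, which multiplied by dz ∧ dw gives (-y) dx ∧ dz ∧ dw
  d(-4*w^2 - x*y) includes (∂/∂y)(-4*w^2 - x*y) dy = (-x) dy, which multiplied by dz ∧ dw gives (-x) dy ∧ dz ∧ dw
Collecting like 3-forms: d(omega) = (2*x) dx ∧ dy ∧ dz + (-2*y + 2*z) dx ∧ dy ∧ dw + (w + y) dx ∧ dz ∧ dw + (2*w - x) dy ∧ dz ∧ dw.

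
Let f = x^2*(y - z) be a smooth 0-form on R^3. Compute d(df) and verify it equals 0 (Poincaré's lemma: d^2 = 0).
d(df) = 0

Step 1: df = sum_i (∂f/∂x_i) dx_i = (2*x*(y - z)) dx + (x^2) dy + (-x^2) dz.
Step 2: Apply d again. Using the 1-form formula, the coefficient of dx ∧ dy in d(df) is ∂^2 f/∂x ∂y - ∂^2 f/∂y ∂x = (2*x) - (2*x) = 0 (equality of mixed partials for smooth f).
Similarly for dx ∧ dz and dy ∧ dz — all coefficients vanish. So d(df) = 0.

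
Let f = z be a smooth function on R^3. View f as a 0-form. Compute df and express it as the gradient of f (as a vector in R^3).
df = (0) dx + (0) dy + (1) dz; grad f = (0, 0, 1)

For a 0-form f, d f = (∂f/∂x) dx + (∂f/∂y) dy + (∂f/∂z) dz. The components of the vector representation are exactly the entries of grad f in Cartesian coordinates:
  ∂f/∂x = 0
  ∂f/∂y = 0
  ∂f/∂z = 1.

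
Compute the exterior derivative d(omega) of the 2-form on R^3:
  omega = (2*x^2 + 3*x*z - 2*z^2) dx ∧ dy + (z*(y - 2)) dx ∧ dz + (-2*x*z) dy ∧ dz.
d(omega) = (3*x - 7*z) dx ∧ dy ∧ dz

For a 2-form omega = sum_{i<j} g_{ij} dx_i ∧ dx_j, the exterior derivative is
  d(omega) = sum_{i<j} d(g_{ij}) ∧ dx_i ∧ dx_j = sum_{i<j, k} (∂g_{ij}/∂x_k) dx_k ∧ dx_i ∧ dx_j.
Expand each term, using dx_k ∧ dx_i ∧ dx_j = sgn(permutation) dx_{(a)} ∧ dx_{(b)} ∧ dx_{(c)} with (a < b < c) sorted:
  d(2*x^2 + 3*x*z - 2*z^2) includes (∂/∂z)(2*x^2 + 3*x*z - 2*z^2) dz = (3*x - 4*z) dz, which multiplied by dx ∧ dy gives (3*x - 4*z) dx ∧ dy ∧ dz
  d(z*(y - 2)) includes (∂/∂y)(z*(y - 2)) dy = (z) dy, which multiplied by dx ∧ dz gives (-z) dx ∧ dy ∧ dz
  d(-2*x*z) includes (∂/∂x)(-2*x*z) dx = (-2*z) dx, which multiplied by dy ∧ dz gives (-2*z) dx ∧ dy ∧ dz
Collecting like 3-forms: d(omega) = (3*x - 7*z) dx ∧ dy ∧ dz.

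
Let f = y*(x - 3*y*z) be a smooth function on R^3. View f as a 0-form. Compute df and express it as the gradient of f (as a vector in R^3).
df = (y) dx + (x - 6*y*z) dy + (-3*y^2) dz; grad f = (y, x - 6*y*z, -3*y^2)

For a 0-form f, d f = (∂f/∂x) dx + (∂f/∂y) dy + (∂f/∂z) dz. The components of the vector representation are exactly the entries of grad f in Cartesian coordinates:
  ∂f/∂x = y
  ∂f/∂y = x - 6*y*z
  ∂f/∂z = -3*y^2.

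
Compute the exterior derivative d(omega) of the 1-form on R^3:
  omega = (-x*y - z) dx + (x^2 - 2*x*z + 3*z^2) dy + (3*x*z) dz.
d(omega) = (3*x - 2*z) dx ∧ dy + (3*z + 1) dx ∧ dz + (2*x - 6*z) dy ∧ dz

For a 1-form omega = sum_i f_i dx_i, the exterior derivative is
  d(omega) = sum_{i < j} (∂f_j/∂x_i - ∂f_i/∂x_j) dx_i ∧ dx_j.
  coefficient of dx ∧ dy: ∂f_2/∂x - ∂f_1/∂y = ∂(x^2 - 2*x*z + 3*z^2)/∂x - ∂(-x*y - z)/∂y = 3*x - 2*z
  coefficient of dx ∧ dz: ∂f_3/∂x - ∂f_1/∂z = ∂(3*x*z)/∂x - ∂(-x*y - z)/∂z = 3*z + 1
  coefficient of dy ∧ dz: ∂f_3/∂y - ∂f_2/∂z = ∂(3*x*z)/∂y - ∂(x^2 - 2*x*z + 3*z^2)/∂z = 2*x - 6*z
Assembling: d(omega) = (3*x - 2*z) dx ∧ dy + (3*z + 1) dx ∧ dz + (2*x - 6*z) dy ∧ dz.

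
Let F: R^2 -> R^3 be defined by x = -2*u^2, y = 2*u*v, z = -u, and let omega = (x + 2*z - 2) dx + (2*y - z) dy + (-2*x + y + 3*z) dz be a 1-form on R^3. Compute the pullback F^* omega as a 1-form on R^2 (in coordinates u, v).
F^* omega = (u*(8*u^2 + 4*u + 8*v^2 + 11)) du + (u^2*(8*v + 2)) dv

Using F^*(f dg) = (f ∘ F) d(g ∘ F), substitute each coordinate x_i by F_i(u, v) in f_i, and replace dx_i by d F_i = (∂F_i/∂u) du + (∂F_i/∂v) dv.
  For the x component: f_1(F) = -2*u^2 - 2*u - 2; d F_1 = (-4*u) du + (0) dv
  For the y component: f_2(F) = u*(4*v + 1); d F_2 = (2*v) du + (2*u) dv
  For the z component: f_3(F) = u*(4*u + 2*v - 3); d F_3 = (-1) du + (0) dv
Combining and collecting du, dv coefficients:
  coeff of du: u*(8*u^2 + 4*u + 8*v^2 + 11)
  coeff of dv: u^2*(8*v + 2)
F^* omega = (u*(8*u^2 + 4*u + 8*v^2 + 11)) du + (u^2*(8*v + 2)) dv.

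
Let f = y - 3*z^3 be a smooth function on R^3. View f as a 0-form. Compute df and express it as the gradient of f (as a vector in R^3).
df = (0) dx + (1) dy + (-9*z^2) dz; grad f = (0, 1, -9*z^2)

For a 0-form f, d f = (∂f/∂x) dx + (∂f/∂y) dy + (∂f/∂z) dz. The components of the vector representation are exactly the entries of grad f in Cartesian coordinates:
  ∂f/∂x = 0
  ∂f/∂y = 1
  ∂f/∂z = -9*z^2.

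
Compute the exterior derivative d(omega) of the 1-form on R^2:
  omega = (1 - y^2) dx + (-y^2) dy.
d(omega) = (2*y) dx ∧ dy

For a 1-form omega = sum_i f_i dx_i, the exterior derivative is
  d(omega) = sum_{i < j} (∂f_j/∂x_i - ∂f_i/∂x_j) dx_i ∧ dx_j.
  coefficient of dx ∧ dy: ∂f_2/∂x - ∂f_1/∂y = ∂(-y^2)/∂x - ∂(1 - y^2)/∂y = 2*y
Assembling: d(omega) = (2*y) dx ∧ dy.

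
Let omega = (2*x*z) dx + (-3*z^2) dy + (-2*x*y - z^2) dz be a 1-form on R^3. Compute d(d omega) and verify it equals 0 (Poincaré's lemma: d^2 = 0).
d(d omega) = 0

Step 1: d omega = sum_{i<j} (∂f_j/∂x_i - ∂f_i/∂x_j) dx_i ∧ dx_j:
  coeff of dx ∧ dy: 0
  coeff of dx ∧ dz: -2*x - 2*y
  coeff of dy ∧ dz: -2*x + 6*z
Step 2: Apply d again to each 2-form coefficient. The only possible 3-form in R^3 is dx ∧ dy ∧ dz, with coefficient
  ∂(coeff of dy∧dz)/∂x - ∂(coeff of dx∧dz)/∂y + ∂(coeff of dx∧dy)/∂z
  = ∂/∂x (-2*x + 6*z) - ∂/∂y (-2*x - 2*y) + ∂/∂z (0).
Each of these terms simplifies to sums of mixed partials that cancel in pairs. The result is 0 (by equality of mixed partials for smooth functions — Schwarz / Clairaut).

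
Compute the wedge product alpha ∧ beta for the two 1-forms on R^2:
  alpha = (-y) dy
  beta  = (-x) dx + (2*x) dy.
alpha ∧ beta = (-x*y) dx ∧ dy

Distribute the wedge, using dx_i ∧ dx_j = -dx_j ∧ dx_i and dx_i ∧ dx_i = 0. For each pair (i, j) with i < j, the coefficient of dx_i ∧ dx_j in alpha ∧ beta is (alpha_i * beta_j - alpha_j * beta_i). Collecting: alpha ∧ beta = (-x*y) dx ∧ dy.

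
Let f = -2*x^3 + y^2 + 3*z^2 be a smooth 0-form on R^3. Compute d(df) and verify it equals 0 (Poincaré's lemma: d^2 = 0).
d(df) = 0

Step 1: df = sum_i (∂f/∂x_i) dx_i = (-6*x^2) dx + (2*y) dy + (6*z) dz.
Step 2: Apply d again. Using the 1-form formula, the coefficient of dx ∧ dy in d(df) is ∂^2 f/∂x ∂y - ∂^2 f/∂y ∂x = (0) - (0) = 0 (equality of mixed partials for smooth f).
Similarly for dx ∧ dz and dy ∧ dz — all coefficients vanish. So d(df) = 0.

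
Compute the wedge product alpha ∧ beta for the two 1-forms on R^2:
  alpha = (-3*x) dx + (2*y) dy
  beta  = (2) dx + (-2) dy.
alpha ∧ beta = (6*x - 4*y) dx ∧ dy

Distribute the wedge, using dx_i ∧ dx_j = -dx_j ∧ dx_i and dx_i ∧ dx_i = 0. For each pair (i, j) with i < j, the coefficient of dx_i ∧ dx_j in alpha ∧ beta is (alpha_i * beta_j - alpha_j * beta_i). Collecting: alpha ∧ beta = (6*x - 4*y) dx ∧ dy.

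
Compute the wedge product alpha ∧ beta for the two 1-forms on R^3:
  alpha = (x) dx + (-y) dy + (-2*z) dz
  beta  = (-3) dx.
alpha ∧ beta = (-3*y) dx ∧ dy + (-6*z) dx ∧ dz

Distribute the wedge, using dx_i ∧ dx_j = -dx_j ∧ dx_i and dx_i ∧ dx_i = 0. For each pair (i, j) with i < j, the coefficient of dx_i ∧ dx_j in alpha ∧ beta is (alpha_i * beta_j - alpha_j * beta_i). Collecting: alpha ∧ beta = (-3*y) dx ∧ dy + (-6*z) dx ∧ dz.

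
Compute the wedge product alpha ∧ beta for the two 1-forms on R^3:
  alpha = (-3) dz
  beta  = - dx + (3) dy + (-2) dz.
alpha ∧ beta = (-3) dx ∧ dz + (9) dy ∧ dz

Distribute the wedge, using dx_i ∧ dx_j = -dx_j ∧ dx_i and dx_i ∧ dx_i = 0. For each pair (i, j) with i < j, the coefficient of dx_i ∧ dx_j in alpha ∧ beta is (alpha_i * beta_j - alpha_j * beta_i). Collecting: alpha ∧ beta = (-3) dx ∧ dz + (9) dy ∧ dz.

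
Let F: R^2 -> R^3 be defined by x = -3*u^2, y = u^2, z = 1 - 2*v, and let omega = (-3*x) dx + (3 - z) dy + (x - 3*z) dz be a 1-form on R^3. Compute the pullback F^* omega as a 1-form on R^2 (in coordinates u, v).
F^* omega = (2*u*(-27*u^2 + 2*v + 2)) du + (6*u^2 - 12*v + 6) dv

Using F^*(f dg) = (f ∘ F) d(g ∘ F), substitute each coordinate x_i by F_i(u, v) in f_i, and replace dx_i by d F_i = (∂F_i/∂u) du + (∂F_i/∂v) dv.
  For the x component: f_1(F) = 9*u^2; d F_1 = (-6*u) du + (0) dv
  For the y component: f_2(F) = 2*v + 2; d F_2 = (2*u) du + (0) dv
  For the z component: f_3(F) = -3*u^2 + 6*v - 3; d F_3 = (0) du + (-2) dv
Combining and collecting du, dv coefficients:
  coeff of du: 2*u*(-27*u^2 + 2*v + 2)
  coeff of dv: 6*u^2 - 12*v + 6
F^* omega = (2*u*(-27*u^2 + 2*v + 2)) du + (6*u^2 - 12*v + 6) dv.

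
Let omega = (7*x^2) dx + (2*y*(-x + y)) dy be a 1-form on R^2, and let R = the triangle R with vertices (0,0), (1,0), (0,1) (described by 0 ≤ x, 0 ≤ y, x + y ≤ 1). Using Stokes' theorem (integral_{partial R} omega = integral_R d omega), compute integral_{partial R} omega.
integral_(partial R) omega = -1/3

Stokes: integral_partial_R omega = integral_R d omega with d omega = (∂Q/∂x - ∂P/∂y) dx ∧ dy.
  ∂Q/∂x = -2*y
  ∂P/∂y = 0
  integrand = ∂Q/∂x - ∂P/∂y = -2*y.
Integrating over R: integral_0^1 integral_0^{1-x} (-2*y) dy dx = -1/3.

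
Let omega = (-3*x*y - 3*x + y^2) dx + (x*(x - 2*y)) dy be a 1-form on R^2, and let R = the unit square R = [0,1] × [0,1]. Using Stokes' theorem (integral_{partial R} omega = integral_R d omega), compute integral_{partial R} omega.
integral_(partial R) omega = 1/2

Stokes: integral_partial_R omega = integral_R d omega with d omega = (∂Q/∂x - ∂P/∂y) dx ∧ dy.
  ∂Q/∂x = 2*x - 2*y
  ∂P/∂y = -3*x + 2*y
  integrand = ∂Q/∂x - ∂P/∂y = 5*x - 4*y.
Integrating over R: integral_0^1 integral_0^1 (5*x - 4*y) dx dy = 1/2.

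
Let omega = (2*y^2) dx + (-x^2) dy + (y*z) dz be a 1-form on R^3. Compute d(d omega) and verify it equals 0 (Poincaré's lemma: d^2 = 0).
d(d omega) = 0

Step 1: d omega = sum_{i<j} (∂f_j/∂x_i - ∂f_i/∂x_j) dx_i ∧ dx_j:
  coeff of dx ∧ dy: -2*x - 4*y
  coeff of dx ∧ dz: 0
  coeff of dy ∧ dz: z
Step 2: Apply d again to each 2-form coefficient. The only possible 3-form in R^3 is dx ∧ dy ∧ dz, with coefficient
  ∂(coeff of dy∧dz)/∂x - ∂(coeff of dx∧dz)/∂y + ∂(coeff of dx∧dy)/∂z
  = ∂/∂x (z) - ∂/∂y (0) + ∂/∂z (-2*x - 4*y).
Each of these terms simplifies to sums of mixed partials that cancel in pairs. The result is 0 (by equality of mixed partials for smooth functions — Schwarz / Clairaut).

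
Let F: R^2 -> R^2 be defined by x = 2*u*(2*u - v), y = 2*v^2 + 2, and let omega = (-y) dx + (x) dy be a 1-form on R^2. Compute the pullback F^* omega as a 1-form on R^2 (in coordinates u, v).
F^* omega = (-16*u*v^2 - 16*u + 4*v^3 + 4*v) du + (4*u*(4*u*v - v^2 + 1)) dv

Using F^*(f dg) = (f ∘ F) d(g ∘ F), substitute each coordinate x_i by F_i(u, v) in f_i, and replace dx_i by d F_i = (∂F_i/∂u) du + (∂F_i/∂v) dv.
  For the x component: f_1(F) = -2*v^2 - 2; d F_1 = (8*u - 2*v) du + (-2*u) dv
  For the y component: f_2(F) = 2*u*(2*u - v); d F_2 = (0) du + (4*v) dv
Combining and collecting du, dv coefficients:
  coeff of du: -16*u*v^2 - 16*u + 4*v^3 + 4*v
  coeff of dv: 4*u*(4*u*v - v^2 + 1)
F^* omega = (-16*u*v^2 - 16*u + 4*v^3 + 4*v) du + (4*u*(4*u*v - v^2 + 1)) dv.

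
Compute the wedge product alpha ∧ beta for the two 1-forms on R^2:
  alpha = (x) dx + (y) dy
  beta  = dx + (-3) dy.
alpha ∧ beta = (-3*x - y) dx ∧ dy

Distribute the wedge, using dx_i ∧ dx_j = -dx_j ∧ dx_i and dx_i ∧ dx_i = 0. For each pair (i, j) with i < j, the coefficient of dx_i ∧ dx_j in alpha ∧ beta is (alpha_i * beta_j - alpha_j * beta_i). Collecting: alpha ∧ beta = (-3*x - y) dx ∧ dy.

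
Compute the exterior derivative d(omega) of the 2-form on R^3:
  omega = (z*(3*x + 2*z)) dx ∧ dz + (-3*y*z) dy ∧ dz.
d(omega) = 0

For a 2-form omega = sum_{i<j} g_{ij} dx_i ∧ dx_j, the exterior derivative is
  d(omega) = sum_{i<j} d(g_{ij}) ∧ dx_i ∧ dx_j = sum_{i<j, k} (∂g_{ij}/∂x_k) dx_k ∧ dx_i ∧ dx_j.
Expand each term, using dx_k ∧ dx_i ∧ dx_j = sgn(permutation) dx_{(a)} ∧ dx_{(b)} ∧ dx_{(c)} with (a < b < c) sorted:

Collecting like 3-forms: d(omega) = 0.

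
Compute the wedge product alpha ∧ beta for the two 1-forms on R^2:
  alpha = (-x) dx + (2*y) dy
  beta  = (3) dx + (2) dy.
alpha ∧ beta = (-2*x - 6*y) dx ∧ dy

Distribute the wedge, using dx_i ∧ dx_j = -dx_j ∧ dx_i and dx_i ∧ dx_i = 0. For each pair (i, j) with i < j, the coefficient of dx_i ∧ dx_j in alpha ∧ beta is (alpha_i * beta_j - alpha_j * beta_i). Collecting: alpha ∧ beta = (-2*x - 6*y) dx ∧ dy.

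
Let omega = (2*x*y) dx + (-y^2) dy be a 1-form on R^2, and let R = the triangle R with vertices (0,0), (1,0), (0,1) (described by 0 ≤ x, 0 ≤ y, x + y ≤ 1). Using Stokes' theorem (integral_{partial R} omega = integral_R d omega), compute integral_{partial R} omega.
integral_(partial R) omega = -1/3

Stokes: integral_partial_R omega = integral_R d omega with d omega = (∂Q/∂x - ∂P/∂y) dx ∧ dy.
  ∂Q/∂x = 0
  ∂P/∂y = 2*x
  integrand = ∂Q/∂x - ∂P/∂y = -2*x.
Integrating over R: integral_0^1 integral_0^{1-x} (-2*x) dy dx = -1/3.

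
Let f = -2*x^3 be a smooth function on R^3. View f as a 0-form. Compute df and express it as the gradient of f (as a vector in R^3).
df = (-6*x^2) dx + (0) dy + (0) dz; grad f = (-6*x^2, 0, 0)

For a 0-form f, d f = (∂f/∂x) dx + (∂f/∂y) dy + (∂f/∂z) dz. The components of the vector representation are exactly the entries of grad f in Cartesian coordinates:
  ∂f/∂x = -6*x^2
  ∂f/∂y = 0
  ∂f/∂z = 0.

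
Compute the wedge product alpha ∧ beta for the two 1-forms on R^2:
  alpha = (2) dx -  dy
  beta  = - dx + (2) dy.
alpha ∧ beta = (3) dx ∧ dy

Distribute the wedge, using dx_i ∧ dx_j = -dx_j ∧ dx_i and dx_i ∧ dx_i = 0. For each pair (i, j) with i < j, the coefficient of dx_i ∧ dx_j in alpha ∧ beta is (alpha_i * beta_j - alpha_j * beta_i). Collecting: alpha ∧ beta = (3) dx ∧ dy.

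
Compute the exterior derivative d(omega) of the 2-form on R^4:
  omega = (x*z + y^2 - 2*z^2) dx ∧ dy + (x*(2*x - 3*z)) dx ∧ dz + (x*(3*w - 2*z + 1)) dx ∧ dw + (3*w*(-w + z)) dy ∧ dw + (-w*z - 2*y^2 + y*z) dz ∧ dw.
d(omega) = (x - 4*z) dx ∧ dy ∧ dz + (2*x) dx ∧ dz ∧ dw + (-3*w - 4*y + z) dy ∧ dz ∧ dw

For a 2-form omega = sum_{i<j} g_{ij} dx_i ∧ dx_j, the exterior derivative is
  d(omega) = sum_{i<j} d(g_{ij}) ∧ dx_i ∧ dx_j = sum_{i<j, k} (∂g_{ij}/∂x_k) dx_k ∧ dx_i ∧ dx_j.
Expand each term, using dx_k ∧ dx_i ∧ dx_j = sgn(permutation) dx_{(a)} ∧ dx_{(b)} ∧ dx_{(c)} with (a < b < c) sorted:
  d(x*z + y^2 - 2*z^2) includes (∂/∂z)(x*z + y^2 - 2*z^2) dz = (x - 4*z) dz, which multiplied by dx ∧ dy gives (x - 4*z) dx ∧ dy ∧ dz
  d(x*(3*w - 2*z + 1)) includes (∂/∂z)(x*(3*w - 2*z + 1)) dz = (-2*x) dz, which multiplied by dx ∧ dw gives (2*x) dx ∧ dz ∧ dw
  d(3*w*(-w + z)) includes (∂/∂z)(3*w*(-w + z)) dz = (3*w) dz, which multiplied by dy ∧ dw gives (-3*w) dy ∧ dz ∧ dw
  d(-w*z - 2*y^2 + y*z) includes (∂/∂y)(-w*z - 2*y^2 + y*z) dy = (-4*y + z) dy, which multiplied by dz ∧ dw gives (-4*y + z) dy ∧ dz ∧ dw
Collecting like 3-forms: d(omega) = (x - 4*z) dx ∧ dy ∧ dz + (2*x) dx ∧ dz ∧ dw + (-3*w - 4*y + z) dy ∧ dz ∧ dw.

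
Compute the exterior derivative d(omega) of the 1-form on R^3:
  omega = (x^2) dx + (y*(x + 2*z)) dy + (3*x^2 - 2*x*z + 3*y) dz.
d(omega) = (y) dx ∧ dy + (6*x - 2*z) dx ∧ dz + (3 - 2*y) dy ∧ dz

For a 1-form omega = sum_i f_i dx_i, the exterior derivative is
  d(omega) = sum_{i < j} (∂f_j/∂x_i - ∂f_i/∂x_j) dx_i ∧ dx_j.
  coefficient of dx ∧ dy: ∂f_2/∂x - ∂f_1/∂y = ∂(y*(x + 2*z))/∂x - ∂(x^2)/∂y = y
  coefficient of dx ∧ dz: ∂f_3/∂x - ∂f_1/∂z = ∂(3*x^2 - 2*x*z + 3*y)/∂x - ∂(x^2)/∂z = 6*x - 2*z
  coefficient of dy ∧ dz: ∂f_3/∂y - ∂f_2/∂z = ∂(3*x^2 - 2*x*z + 3*y)/∂y - ∂(y*(x + 2*z))/∂z = 3 - 2*y
Assembling: d(omega) = (y) dx ∧ dy + (6*x - 2*z) dx ∧ dz + (3 - 2*y) dy ∧ dz.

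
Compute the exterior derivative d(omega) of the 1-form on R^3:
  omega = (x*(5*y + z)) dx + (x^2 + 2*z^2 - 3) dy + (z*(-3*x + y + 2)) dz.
d(omega) = (-3*x) dx ∧ dy + (-x - 3*z) dx ∧ dz + (-3*z) dy ∧ dz

For a 1-form omega = sum_i f_i dx_i, the exterior derivative is
  d(omega) = sum_{i < j} (∂f_j/∂x_i - ∂f_i/∂x_j) dx_i ∧ dx_j.
  coefficient of dx ∧ dy: ∂f_2/∂x - ∂f_1/∂y = ∂(x^2 + 2*z^2 - 3)/∂x - ∂(x*(5*y + z))/∂y = -3*x
  coefficient of dx ∧ dz: ∂f_3/∂x - ∂f_1/∂z = ∂(z*(-3*x + y + 2))/∂x - ∂(x*(5*y + z))/∂z = -x - 3*z
  coefficient of dy ∧ dz: ∂f_3/∂y - ∂f_2/∂z = ∂(z*(-3*x + y + 2))/∂y - ∂(x^2 + 2*z^2 - 3)/∂z = -3*z
Assembling: d(omega) = (-3*x) dx ∧ dy + (-x - 3*z) dx ∧ dz + (-3*z) dy ∧ dz.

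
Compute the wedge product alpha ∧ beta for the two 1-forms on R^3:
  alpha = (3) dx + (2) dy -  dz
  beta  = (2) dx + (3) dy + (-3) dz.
alpha ∧ beta = (5) dx ∧ dy + (-7) dx ∧ dz + (-3) dy ∧ dz

Distribute the wedge, using dx_i ∧ dx_j = -dx_j ∧ dx_i and dx_i ∧ dx_i = 0. For each pair (i, j) with i < j, the coefficient of dx_i ∧ dx_j in alpha ∧ beta is (alpha_i * beta_j - alpha_j * beta_i). Collecting: alpha ∧ beta = (5) dx ∧ dy + (-7) dx ∧ dz + (-3) dy ∧ dz.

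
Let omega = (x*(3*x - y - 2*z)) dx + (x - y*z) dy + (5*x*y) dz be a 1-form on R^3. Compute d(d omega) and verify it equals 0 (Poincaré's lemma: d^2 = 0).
d(d omega) = 0

Step 1: d omega = sum_{i<j} (∂f_j/∂x_i - ∂f_i/∂x_j) dx_i ∧ dx_j:
  coeff of dx ∧ dy: x + 1
  coeff of dx ∧ dz: 2*x + 5*y
  coeff of dy ∧ dz: 5*x + y
Step 2: Apply d again to each 2-form coefficient. The only possible 3-form in R^3 is dx ∧ dy ∧ dz, with coefficient
  ∂(coeff of dy∧dz)/∂x - ∂(coeff of dx∧dz)/∂y + ∂(coeff of dx∧dy)/∂z
  = ∂/∂x (5*x + y) - ∂/∂y (2*x + 5*y) + ∂/∂z (x + 1).
Each of these terms simplifies to sums of mixed partials that cancel in pairs. The result is 0 (by equality of mixed partials for smooth functions — Schwarz / Clairaut).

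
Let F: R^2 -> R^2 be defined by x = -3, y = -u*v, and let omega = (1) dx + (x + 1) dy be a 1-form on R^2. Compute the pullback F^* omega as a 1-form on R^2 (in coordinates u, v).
F^* omega = (2*v) du + (2*u) dv

Using F^*(f dg) = (f ∘ F) d(g ∘ F), substitute each coordinate x_i by F_i(u, v) in f_i, and replace dx_i by d F_i = (∂F_i/∂u) du + (∂F_i/∂v) dv.
  For the x component: f_1(F) = 1; d F_1 = (0) du + (0) dv
  For the y component: f_2(F) = -2; d F_2 = (-v) du + (-u) dv
Combining and collecting du, dv coefficients:
  coeff of du: 2*v
  coeff of dv: 2*u
F^* omega = (2*v) du + (2*u) dv.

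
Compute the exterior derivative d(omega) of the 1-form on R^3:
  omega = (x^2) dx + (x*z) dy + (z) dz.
d(omega) = (z) dx ∧ dy + (-x) dy ∧ dz

For a 1-form omega = sum_i f_i dx_i, the exterior derivative is
  d(omega) = sum_{i < j} (∂f_j/∂x_i - ∂f_i/∂x_j) dx_i ∧ dx_j.
  coefficient of dx ∧ dy: ∂f_2/∂x - ∂f_1/∂y = ∂(x*z)/∂x - ∂(x^2)/∂y = z
  coefficient of dy ∧ dz: ∂f_3/∂y - ∂f_2/∂z = ∂(z)/∂y - ∂(x*z)/∂z = -x
Assembling: d(omega) = (z) dx ∧ dy + (-x) dy ∧ dz.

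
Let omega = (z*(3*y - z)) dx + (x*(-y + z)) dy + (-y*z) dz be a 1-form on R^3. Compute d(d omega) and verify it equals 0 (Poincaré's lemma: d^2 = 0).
d(d omega) = 0

Step 1: d omega = sum_{i<j} (∂f_j/∂x_i - ∂f_i/∂x_j) dx_i ∧ dx_j:
  coeff of dx ∧ dy: -y - 2*z
  coeff of dx ∧ dz: -3*y + 2*z
  coeff of dy ∧ dz: -x - z
Step 2: Apply d again to each 2-form coefficient. The only possible 3-form in R^3 is dx ∧ dy ∧ dz, with coefficient
  ∂(coeff of dy∧dz)/∂x - ∂(coeff of dx∧dz)/∂y + ∂(coeff of dx∧dy)/∂z
  = ∂/∂x (-x - z) - ∂/∂y (-3*y + 2*z) + ∂/∂z (-y - 2*z).
Each of these terms simplifies to sums of mixed partials that cancel in pairs. The result is 0 (by equality of mixed partials for smooth functions — Schwarz / Clairaut).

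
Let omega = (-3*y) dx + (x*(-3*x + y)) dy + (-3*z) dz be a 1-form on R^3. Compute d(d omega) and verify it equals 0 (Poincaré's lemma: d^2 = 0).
d(d omega) = 0

Step 1: d omega = sum_{i<j} (∂f_j/∂x_i - ∂f_i/∂x_j) dx_i ∧ dx_j:
  coeff of dx ∧ dy: -6*x + y + 3
  coeff of dx ∧ dz: 0
  coeff of dy ∧ dz: 0
Step 2: Apply d again to each 2-form coefficient. The only possible 3-form in R^3 is dx ∧ dy ∧ dz, with coefficient
  ∂(coeff of dy∧dz)/∂x - ∂(coeff of dx∧dz)/∂y + ∂(coeff of dx∧dy)/∂z
  = ∂/∂x (0) - ∂/∂y (0) + ∂/∂z (-6*x + y + 3).
Each of these terms simplifies to sums of mixed partials that cancel in pairs. The result is 0 (by equality of mixed partials for smooth functions — Schwarz / Clairaut).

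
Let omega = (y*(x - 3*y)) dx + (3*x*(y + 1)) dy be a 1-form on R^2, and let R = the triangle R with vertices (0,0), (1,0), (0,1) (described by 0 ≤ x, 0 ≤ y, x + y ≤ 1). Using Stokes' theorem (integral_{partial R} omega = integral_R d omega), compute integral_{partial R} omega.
integral_(partial R) omega = 17/6

Stokes: integral_partial_R omega = integral_R d omega with d omega = (∂Q/∂x - ∂P/∂y) dx ∧ dy.
  ∂Q/∂x = 3*y + 3
  ∂P/∂y = x - 6*y
  integrand = ∂Q/∂x - ∂P/∂y = -x + 9*y + 3.
Integrating over R: integral_0^1 integral_0^{1-x} (-x + 9*y + 3) dy dx = 17/6.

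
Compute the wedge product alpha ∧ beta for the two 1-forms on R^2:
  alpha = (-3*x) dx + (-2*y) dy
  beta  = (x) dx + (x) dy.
alpha ∧ beta = (x*(-3*x + 2*y)) dx ∧ dy

Distribute the wedge, using dx_i ∧ dx_j = -dx_j ∧ dx_i and dx_i ∧ dx_i = 0. For each pair (i, j) with i < j, the coefficient of dx_i ∧ dx_j in alpha ∧ beta is (alpha_i * beta_j - alpha_j * beta_i). Collecting: alpha ∧ beta = (x*(-3*x + 2*y)) dx ∧ dy.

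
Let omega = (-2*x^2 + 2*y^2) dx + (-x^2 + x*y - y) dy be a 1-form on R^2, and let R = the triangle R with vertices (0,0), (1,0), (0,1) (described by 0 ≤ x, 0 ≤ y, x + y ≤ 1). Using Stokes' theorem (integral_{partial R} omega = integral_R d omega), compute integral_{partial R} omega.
integral_(partial R) omega = -5/6

Stokes: integral_partial_R omega = integral_R d omega with d omega = (∂Q/∂x - ∂P/∂y) dx ∧ dy.
  ∂Q/∂x = -2*x + y
  ∂P/∂y = 4*y
  integrand = ∂Q/∂x - ∂P/∂y = -2*x - 3*y.
Integrating over R: integral_0^1 integral_0^{1-x} (-2*x - 3*y) dy dx = -5/6.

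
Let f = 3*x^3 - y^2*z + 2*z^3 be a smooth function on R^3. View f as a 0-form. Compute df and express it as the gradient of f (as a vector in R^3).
df = (9*x^2) dx + (-2*y*z) dy + (-y^2 + 6*z^2) dz; grad f = (9*x^2, -2*y*z, -y^2 + 6*z^2)

For a 0-form f, d f = (∂f/∂x) dx + (∂f/∂y) dy + (∂f/∂z) dz. The components of the vector representation are exactly the entries of grad f in Cartesian coordinates:
  ∂f/∂x = 9*x^2
  ∂f/∂y = -2*y*z
  ∂f/∂z = -y^2 + 6*z^2.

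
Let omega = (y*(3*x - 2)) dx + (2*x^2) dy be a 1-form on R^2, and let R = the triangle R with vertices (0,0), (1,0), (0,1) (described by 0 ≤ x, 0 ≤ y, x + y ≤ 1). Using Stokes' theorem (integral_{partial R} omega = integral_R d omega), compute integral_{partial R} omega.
integral_(partial R) omega = 7/6

Stokes: integral_partial_R omega = integral_R d omega with d omega = (∂Q/∂x - ∂P/∂y) dx ∧ dy.
  ∂Q/∂x = 4*x
  ∂P/∂y = 3*x - 2
  integrand = ∂Q/∂x - ∂P/∂y = x + 2.
Integrating over R: integral_0^1 integral_0^{1-x} (x + 2) dy dx = 7/6.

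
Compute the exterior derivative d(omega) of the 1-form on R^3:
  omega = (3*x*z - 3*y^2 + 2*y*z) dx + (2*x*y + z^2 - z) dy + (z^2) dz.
d(omega) = (8*y - 2*z) dx ∧ dy + (-3*x - 2*y) dx ∧ dz + (1 - 2*z) dy ∧ dz

For a 1-form omega = sum_i f_i dx_i, the exterior derivative is
  d(omega) = sum_{i < j} (∂f_j/∂x_i - ∂f_i/∂x_j) dx_i ∧ dx_j.
  coefficient of dx ∧ dy: ∂f_2/∂x - ∂f_1/∂y = ∂(2*x*y + z^2 - z)/∂x - ∂(3*x*z - 3*y^2 + 2*y*z)/∂y = 8*y - 2*z
  coefficient of dx ∧ dz: ∂f_3/∂x - ∂f_1/∂z = ∂(z^2)/∂x - ∂(3*x*z - 3*y^2 + 2*y*z)/∂z = -3*x - 2*y
  coefficient of dy ∧ dz: ∂f_3/∂y - ∂f_2/∂z = ∂(z^2)/∂y - ∂(2*x*y + z^2 - z)/∂z = 1 - 2*z
Assembling: d(omega) = (8*y - 2*z) dx ∧ dy + (-3*x - 2*y) dx ∧ dz + (1 - 2*z) dy ∧ dz.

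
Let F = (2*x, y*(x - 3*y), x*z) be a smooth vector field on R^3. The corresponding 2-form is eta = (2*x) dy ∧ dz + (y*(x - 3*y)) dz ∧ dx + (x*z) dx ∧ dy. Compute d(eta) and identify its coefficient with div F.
d(eta) = (2*x - 6*y + 2) dx ∧ dy ∧ dz; div F = 2*x - 6*y + 2

For a 2-form in R^3 of the form above, applying d gives a 3-form with coefficient ∂P/∂x + ∂Q/∂y + ∂R/∂z:
  ∂P/∂x = 2
  ∂Q/∂y = x - 6*y
  ∂R/∂z = x
Sum = 2*x - 6*y + 2, which is exactly div F.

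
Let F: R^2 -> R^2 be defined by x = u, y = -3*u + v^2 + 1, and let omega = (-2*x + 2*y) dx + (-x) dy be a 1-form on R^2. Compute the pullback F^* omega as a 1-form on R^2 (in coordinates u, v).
F^* omega = (-5*u + 2*v^2 + 2) du + (-2*u*v) dv

Using F^*(f dg) = (f ∘ F) d(g ∘ F), substitute each coordinate x_i by F_i(u, v) in f_i, and replace dx_i by d F_i = (∂F_i/∂u) du + (∂F_i/∂v) dv.
  For the x component: f_1(F) = -8*u + 2*v^2 + 2; d F_1 = (1) du + (0) dv
  For the y component: f_2(F) = -u; d F_2 = (-3) du + (2*v) dv
Combining and collecting du, dv coefficients:
  coeff of du: -5*u + 2*v^2 + 2
  coeff of dv: -2*u*v
F^* omega = (-5*u + 2*v^2 + 2) du + (-2*u*v) dv.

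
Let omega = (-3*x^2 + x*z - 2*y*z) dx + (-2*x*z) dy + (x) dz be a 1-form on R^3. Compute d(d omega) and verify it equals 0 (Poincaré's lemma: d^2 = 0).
d(d omega) = 0

Step 1: d omega = sum_{i<j} (∂f_j/∂x_i - ∂f_i/∂x_j) dx_i ∧ dx_j:
  coeff of dx ∧ dy: 0
  coeff of dx ∧ dz: -x + 2*y + 1
  coeff of dy ∧ dz: 2*x
Step 2: Apply d again to each 2-form coefficient. The only possible 3-form in R^3 is dx ∧ dy ∧ dz, with coefficient
  ∂(coeff of dy∧dz)/∂x - ∂(coeff of dx∧dz)/∂y + ∂(coeff of dx∧dy)/∂z
  = ∂/∂x (2*x) - ∂/∂y (-x + 2*y + 1) + ∂/∂z (0).
Each of these terms simplifies to sums of mixed partials that cancel in pairs. The result is 0 (by equality of mixed partials for smooth functions — Schwarz / Clairaut).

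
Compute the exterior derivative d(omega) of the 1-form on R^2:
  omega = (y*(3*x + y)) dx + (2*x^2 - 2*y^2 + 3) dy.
d(omega) = (x - 2*y) dx ∧ dy

For a 1-form omega = sum_i f_i dx_i, the exterior derivative is
  d(omega) = sum_{i < j} (∂f_j/∂x_i - ∂f_i/∂x_j) dx_i ∧ dx_j.
  coefficient of dx ∧ dy: ∂f_2/∂x - ∂f_1/∂y = ∂(2*x^2 - 2*y^2 + 3)/∂x - ∂(y*(3*x + y))/∂y = x - 2*y
Assembling: d(omega) = (x - 2*y) dx ∧ dy.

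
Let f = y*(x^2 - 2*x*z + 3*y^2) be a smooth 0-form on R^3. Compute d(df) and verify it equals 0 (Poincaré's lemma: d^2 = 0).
d(df) = 0

Step 1: df = sum_i (∂f/∂x_i) dx_i = (2*y*(x - z)) dx + (x^2 - 2*x*z + 9*y^2) dy + (-2*x*y) dz.
Step 2: Apply d again. Using the 1-form formula, the coefficient of dx ∧ dy in d(df) is ∂^2 f/∂x ∂y - ∂^2 f/∂y ∂x = (2*x - 2*z) - (2*x - 2*z) = 0 (equality of mixed partials for smooth f).
Similarly for dx ∧ dz and dy ∧ dz — all coefficients vanish. So d(df) = 0.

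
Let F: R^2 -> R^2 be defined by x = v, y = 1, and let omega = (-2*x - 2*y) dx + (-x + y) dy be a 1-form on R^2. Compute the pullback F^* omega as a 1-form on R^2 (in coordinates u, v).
F^* omega = (-2*v - 2) dv

Using F^*(f dg) = (f ∘ F) d(g ∘ F), substitute each coordinate x_i by F_i(u, v) in f_i, and replace dx_i by d F_i = (∂F_i/∂u) du + (∂F_i/∂v) dv.
  For the x component: f_1(F) = -2*v - 2; d F_1 = (0) du + (1) dv
  For the y component: f_2(F) = 1 - v; d F_2 = (0) du + (0) dv
Combining and collecting du, dv coefficients:
  coeff of du: 0
  coeff of dv: -2*v - 2
F^* omega = (-2*v - 2) dv.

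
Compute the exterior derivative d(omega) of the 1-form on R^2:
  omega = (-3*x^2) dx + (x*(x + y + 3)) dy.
d(omega) = (2*x + y + 3) dx ∧ dy

For a 1-form omega = sum_i f_i dx_i, the exterior derivative is
  d(omega) = sum_{i < j} (∂f_j/∂x_i - ∂f_i/∂x_j) dx_i ∧ dx_j.
  coefficient of dx ∧ dy: ∂f_2/∂x - ∂f_1/∂y = ∂(x*(x + y + 3))/∂x - ∂(-3*x^2)/∂y = 2*x + y + 3
Assembling: d(omega) = (2*x + y + 3) dx ∧ dy.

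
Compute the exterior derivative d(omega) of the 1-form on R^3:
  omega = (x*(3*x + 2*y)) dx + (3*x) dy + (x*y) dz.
d(omega) = (3 - 2*x) dx ∧ dy + (y) dx ∧ dz + (x) dy ∧ dz

For a 1-form omega = sum_i f_i dx_i, the exterior derivative is
  d(omega) = sum_{i < j} (∂f_j/∂x_i - ∂f_i/∂x_j) dx_i ∧ dx_j.
  coefficient of dx ∧ dy: ∂f_2/∂x - ∂f_1/∂y = ∂(3*x)/∂x - ∂(x*(3*x + 2*y))/∂y = 3 - 2*x
  coefficient of dx ∧ dz: ∂f_3/∂x - ∂f_1/∂z = ∂(x*y)/∂x - ∂(x*(3*x + 2*y))/∂z = y
  coefficient of dy ∧ dz: ∂f_3/∂y - ∂f_2/∂z = ∂(x*y)/∂y - ∂(3*x)/∂z = x
Assembling: d(omega) = (3 - 2*x) dx ∧ dy + (y) dx ∧ dz + (x) dy ∧ dz.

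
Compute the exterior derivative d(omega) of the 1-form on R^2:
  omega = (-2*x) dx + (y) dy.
d(omega) = 0

For a 1-form omega = sum_i f_i dx_i, the exterior derivative is
  d(omega) = sum_{i < j} (∂f_j/∂x_i - ∂f_i/∂x_j) dx_i ∧ dx_j.

Assembling: d(omega) = 0.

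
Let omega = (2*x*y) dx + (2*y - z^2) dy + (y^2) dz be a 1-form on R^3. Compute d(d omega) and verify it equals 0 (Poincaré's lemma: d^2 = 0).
d(d omega) = 0

Step 1: d omega = sum_{i<j} (∂f_j/∂x_i - ∂f_i/∂x_j) dx_i ∧ dx_j:
  coeff of dx ∧ dy: -2*x
  coeff of dx ∧ dz: 0
  coeff of dy ∧ dz: 2*y + 2*z
Step 2: Apply d again to each 2-form coefficient. The only possible 3-form in R^3 is dx ∧ dy ∧ dz, with coefficient
  ∂(coeff of dy∧dz)/∂x - ∂(coeff of dx∧dz)/∂y + ∂(coeff of dx∧dy)/∂z
  = ∂/∂x (2*y + 2*z) - ∂/∂y (0) + ∂/∂z (-2*x).
Each of these terms simplifies to sums of mixed partials that cancel in pairs. The result is 0 (by equality of mixed partials for smooth functions — Schwarz / Clairaut).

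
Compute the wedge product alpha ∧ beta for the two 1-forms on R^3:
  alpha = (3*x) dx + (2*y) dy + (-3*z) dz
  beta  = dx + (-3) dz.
alpha ∧ beta = (-9*x + 3*z) dx ∧ dz + (-2*y) dx ∧ dy + (-6*y) dy ∧ dz

Distribute the wedge, using dx_i ∧ dx_j = -dx_j ∧ dx_i and dx_i ∧ dx_i = 0. For each pair (i, j) with i < j, the coefficient of dx_i ∧ dx_j in alpha ∧ beta is (alpha_i * beta_j - alpha_j * beta_i). Collecting: alpha ∧ beta = (-9*x + 3*z) dx ∧ dz + (-2*y) dx ∧ dy + (-6*y) dy ∧ dz.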